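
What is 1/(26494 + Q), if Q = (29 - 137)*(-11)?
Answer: 1/27682 ≈ 3.6125e-5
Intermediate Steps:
Q = 1188 (Q = -108*(-11) = 1188)
1/(26494 + Q) = 1/(26494 + 1188) = 1/27682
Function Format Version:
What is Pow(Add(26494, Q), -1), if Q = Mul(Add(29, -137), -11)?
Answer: Rational(1, 27682) ≈ 3.6125e-5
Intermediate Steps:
Q = 1188 (Q = Mul(-108, -11) = 1188)
Pow(Add(26494, Q), -1) = Pow(Add(26494, 1188), -1) = Pow(27682, -1) = Rational(1, 27682)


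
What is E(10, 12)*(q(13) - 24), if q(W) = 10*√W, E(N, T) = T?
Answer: -288 + 120*√13 ≈ 144.67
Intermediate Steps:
E(10, 12)*(q(13) - 24) = 12*(10*√13 - 24) = 12*(-24 + 10*√13) = -288 + 120*√13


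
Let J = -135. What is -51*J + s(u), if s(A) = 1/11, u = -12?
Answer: 75736/11 ≈ 6885.1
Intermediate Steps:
s(A) = 1/11
-51*J + s(u) = -51*(-135) + 1/11 = 6885 + 1/11 = 75736/11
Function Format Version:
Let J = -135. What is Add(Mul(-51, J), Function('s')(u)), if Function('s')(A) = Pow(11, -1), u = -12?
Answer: Rational(75736, 11) ≈ 6885.1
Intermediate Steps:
Function('s')(A) = Rational(1, 11)
Add(Mul(-51, J), Function('s')(u)) = Add(Mul(-51, -135), Rational(1, 11)) = Add(6885, Rational(1, 11)) = Rational(75736, 11)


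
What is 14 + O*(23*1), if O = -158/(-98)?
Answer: 2503/49 ≈ 51.082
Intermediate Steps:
O = 79/49 (O = -158*(-1/98) = 79/49 ≈ 1.6122)
14 + O*(23*1) = 14 + 79*(23*1)/49 = 14 + (79/49)*23 = 14 + 1817/49 = 2503/49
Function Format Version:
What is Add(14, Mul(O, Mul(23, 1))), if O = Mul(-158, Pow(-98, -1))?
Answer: Rational(2503, 49) ≈ 51.082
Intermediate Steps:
O = Rational(79, 49) (O = Mul(-158, Rational(-1, 98)) = Rational(79, 49) ≈ 1.6122)
Add(14, Mul(O, Mul(23, 1))) = Add(14, Mul(Rational(79, 49), Mul(23, 1))) = Add(14, Mul(Rational(79, 49), 23)) = Add(14, Rational(1817, 49)) = Rational(2503, 49)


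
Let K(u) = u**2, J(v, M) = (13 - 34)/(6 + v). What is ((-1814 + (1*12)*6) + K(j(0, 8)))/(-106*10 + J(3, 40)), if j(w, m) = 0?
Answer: 5226/3187 ≈ 1.6398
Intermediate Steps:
J(v, M) = -21/(6 + v)
((-1814 + (1*12)*6) + K(j(0, 8)))/(-106*10 + J(3, 40)) = ((-1814 + (1*12)*6) + 0**2)/(-106*10 - 21/(6 + 3)) = ((-1814 + 12*6) + 0)/(-1060 - 21/9) = ((-1814 + 72) + 0)/(-1060 - 21*1/9) = (-1742 + 0)/(-1060 - 7/3) = -1742/(-3187/3) = -1742*(-3/3187) = 5226/3187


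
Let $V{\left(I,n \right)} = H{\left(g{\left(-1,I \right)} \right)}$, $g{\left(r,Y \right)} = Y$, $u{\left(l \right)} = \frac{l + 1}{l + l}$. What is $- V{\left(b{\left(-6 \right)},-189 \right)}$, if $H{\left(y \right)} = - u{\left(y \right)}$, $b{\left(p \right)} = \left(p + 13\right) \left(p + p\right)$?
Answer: $\frac{83}{168} \approx 0.49405$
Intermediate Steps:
$b{\left(p \right)} = 2 p \left(13 + p\right)$ ($b{\left(p \right)} = \left(13 + p\right) 2 p = 2 p \left(13 + p\right)$)
$u{\left(l \right)} = \frac{1 + l}{2 l}$
$H{\left(y \right)} = - \frac{1 + y}{2 y}$
$V{\left(I,n \right)} = \frac{-1 - I}{2 I}$
$- V{\left(b{\left(-6 \right)},-189 \right)} = - \frac{-1 - 2 \left(-6\right) \left(13 - 6\right)}{2 \cdot 2 \left(-6\right) \left(13 - 6\right)} = - \frac{-1 - 2 \left(-6\right) 7}{2 \cdot 2 \left(-6\right) 7} = - \frac{-1 - -84}{2 \left(-84\right)} = - \frac{\left(-1\right) \left(-1 + 84\right)}{2 \cdot 84} = - \frac{\left(-1\right) 83}{2 \cdot 84} = \left(-1\right) \left(- \frac{83}{168}\right) = \frac{83}{168}$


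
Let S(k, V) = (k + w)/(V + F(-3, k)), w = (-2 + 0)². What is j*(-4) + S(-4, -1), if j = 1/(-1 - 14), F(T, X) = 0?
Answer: 4/15 ≈ 0.26667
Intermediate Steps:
w = 4 (w = (-2)² = 4)
j = -1/15 (j = 1/(-15) = -1/15 ≈ -0.066667)
S(k, V) = (4 + k)/V (S(k, V) = (k + 4)/(V + 0) = (4 + k)/V)
j*(-4) + S(-4, -1) = -1/15*(-4) + (4 - 4)/(-1) = 4/15 - 1*0 = 4/15 + 0 = 4/15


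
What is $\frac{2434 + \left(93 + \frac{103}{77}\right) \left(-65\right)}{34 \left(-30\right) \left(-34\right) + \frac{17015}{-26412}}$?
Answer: $- \frac{7520605704}{70528238165} \approx -0.10663$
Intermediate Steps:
$\frac{2434 + \left(93 + \frac{103}{77}\right) \left(-65\right)}{34 \left(-30\right) \left(-34\right) + \frac{17015}{-26412}} = \frac{2434 + \left(93 + 103 \cdot \frac{1}{77}\right) \left(-65\right)}{\left(-1020\right) \left(-34\right) + 17015 \left(- \frac{1}{26412}\right)} = \frac{2434 + \left(93 + \frac{103}{77}\right) \left(-65\right)}{34680 - \frac{17015}{26412}} = \frac{2434 + \frac{7264}{77} \left(-65\right)}{\frac{915951145}{26412}} = \left(2434 - \frac{472160}{77}\right) \frac{26412}{915951145} = \left(- \frac{284742}{77}\right) \frac{26412}{915951145} = - \frac{7520605704}{70528238165}$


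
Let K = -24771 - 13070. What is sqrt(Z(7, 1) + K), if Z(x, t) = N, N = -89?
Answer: I*sqrt(37930) ≈ 194.76*I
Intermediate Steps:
Z(x, t) = -89
K = -37841
sqrt(Z(7, 1) + K) = sqrt(-89 - 37841) = sqrt(-37930) = I*sqrt(37930)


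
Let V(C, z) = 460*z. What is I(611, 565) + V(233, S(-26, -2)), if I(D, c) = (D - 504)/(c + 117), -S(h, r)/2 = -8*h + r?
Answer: -129252533/682 ≈ -1.8952e+5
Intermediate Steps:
S(h, r) = -2*r + 16*h (S(h, r) = -2*(-8*h + r) = -2*(r - 8*h) = -2*r + 16*h)
I(D, c) = (-504 + D)/(117 + c)
I(611, 565) + V(233, S(-26, -2)) = (-504 + 611)/(117 + 565) + 460*(-2*(-2) + 16*(-26)) = 107/682 + 460*(4 - 416) = (1/682)*107 + 460*(-412) = 107/682 - 189520 = -129252533/682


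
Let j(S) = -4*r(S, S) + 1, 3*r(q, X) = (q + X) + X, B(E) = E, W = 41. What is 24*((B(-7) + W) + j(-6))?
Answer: 1416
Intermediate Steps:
r(q, X) = q/3 + 2*X/3 (r(q, X) = ((q + X) + X)/3 = ((X + q) + X)/3 = (q + 2*X)/3 = q/3 + 2*X/3)
j(S) = 1 - 4*S (j(S) = -4*(S/3 + 2*S/3) + 1 = -4*S + 1 = 1 - 4*S)
24*((B(-7) + W) + j(-6)) = 24*((-7 + 41) + (1 - 4*(-6))) = 24*(34 + (1 + 24)) = 24*(34 + 25) = 24*59 = 1416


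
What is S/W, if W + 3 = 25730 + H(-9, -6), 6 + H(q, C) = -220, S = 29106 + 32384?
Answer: 61490/25501 ≈ 2.4113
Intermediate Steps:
S = 61490
H(q, C) = -226 (H(q, C) = -6 - 220 = -226)
W = 25501 (W = -3 + (25730 - 226) = -3 + 25504 = 25501)
S/W = 61490/25501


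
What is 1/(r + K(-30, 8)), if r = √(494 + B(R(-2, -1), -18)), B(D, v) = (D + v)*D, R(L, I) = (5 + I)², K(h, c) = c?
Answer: -4/199 + √462/398 ≈ 0.033905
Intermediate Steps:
B(D, v) = D*(D + v)
r = √462 (r = √(494 + (5 - 1)²*((5 - 1)² - 18)) = √(494 + 4²*(4² - 18)) = √(494 + 16*(16 - 18)) = √(494 + 16*(-2)) = √(494 - 32) = √462 ≈ 21.494)
1/(r + K(-30, 8)) = 1/(√462 + 8) = 1/(8 + √462)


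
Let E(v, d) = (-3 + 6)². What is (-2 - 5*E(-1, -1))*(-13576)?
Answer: 638072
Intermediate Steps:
E(v, d) = 9 (E(v, d) = 3² = 9)
(-2 - 5*E(-1, -1))*(-13576) = (-2 - 5*9)*(-13576) = (-2 - 45)*(-13576) = -47*(-13576) = 638072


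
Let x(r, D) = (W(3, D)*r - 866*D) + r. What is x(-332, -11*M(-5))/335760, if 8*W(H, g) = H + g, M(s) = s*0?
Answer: -913/671520 ≈ -0.0013596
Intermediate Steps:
M(s) = 0
W(H, g) = H/8 + g/8 (W(H, g) = (H + g)/8 = H/8 + g/8)
x(r, D) = r - 866*D + r*(3/8 + D/8) (x(r, D) = (((⅛)*3 + D/8)*r - 866*D) + r = ((3/8 + D/8)*r - 866*D) + r = (r*(3/8 + D/8) - 866*D) + r = (-866*D + r*(3/8 + D/8)) + r = r - 866*D + r*(3/8 + D/8))
x(-332, -11*M(-5))/335760 = (-(-9526)*0 + (11/8)*(-332) + (⅛)*(-11*0)*(-332))/335760 = (-866*0 - 913/2 + (⅛)*0*(-332))*(1/335760) = (0 - 913/2 + 0)*(1/335760) = -913/2*1/335760 = -913/671520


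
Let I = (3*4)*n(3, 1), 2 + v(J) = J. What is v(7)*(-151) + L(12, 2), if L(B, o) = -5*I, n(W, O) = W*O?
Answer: -935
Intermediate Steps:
v(J) = -2 + J
n(W, O) = O*W
I = 36 (I = (3*4)*(1*3) = 12*3 = 36)
L(B, o) = -180 (L(B, o) = -5*36 = -180)
v(7)*(-151) + L(12, 2) = (-2 + 7)*(-151) - 180 = 5*(-151) - 180 = -755 - 180 = -935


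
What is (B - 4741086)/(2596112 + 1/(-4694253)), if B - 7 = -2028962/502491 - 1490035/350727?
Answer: -435812238660647835341554/238640909611754261280955 ≈ -1.8262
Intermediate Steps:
B = -75560268620/58745720319 (B = 7 + (-2028962/502491 - 1490035/350727) = 7 - 486780310853/58745720319 = -75560268620/58745720319 ≈ -1.2862)
(B - 4741086)/(2596112 + 1/(-4694253)) = (-75560268620/58745720319 - 4741086)/(2596112 + 1/(-4694253)) = -278518587724595054/(58745720319*(2596112 - 1/4694253)) = -278518587724595054/(58745720319*12186806544335/4694253) = -278518587724595054/58745720319*4694253/12186806544335 = -435812238660647835341554/238640909611754261280955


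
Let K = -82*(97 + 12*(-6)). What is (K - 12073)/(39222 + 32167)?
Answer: -14123/71389 ≈ -0.19783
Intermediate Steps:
K = -2050 (K = -82*(97 - 72) = -82*25 = -2050)
(K - 12073)/(39222 + 32167) = (-2050 - 12073)/(39222 + 32167) = -14123/71389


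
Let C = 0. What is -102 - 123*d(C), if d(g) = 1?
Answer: -225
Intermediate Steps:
-102 - 123*d(C) = -102 - 123*1 = -102 - 123 = -225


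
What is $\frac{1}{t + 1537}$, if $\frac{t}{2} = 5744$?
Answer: $\frac{1}{13025} \approx 7.6775 \cdot 10^{-5}$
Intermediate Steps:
$t = 11488$ ($t = 2 \cdot 5744 = 11488$)
$\frac{1}{t + 1537} = \frac{1}{11488 + 1537} = \frac{1}{13025}$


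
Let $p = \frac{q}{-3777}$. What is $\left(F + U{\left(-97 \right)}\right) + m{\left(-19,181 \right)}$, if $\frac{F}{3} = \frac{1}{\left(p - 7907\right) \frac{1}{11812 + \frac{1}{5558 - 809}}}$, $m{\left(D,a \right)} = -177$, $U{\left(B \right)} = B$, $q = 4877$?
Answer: $- \frac{13167578511925}{47283602128} \approx -278.48$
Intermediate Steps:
$p = - \frac{4877}{3777}$ ($p = \frac{4877}{-3777} = 4877 \left(- \frac{1}{3777}\right) = - \frac{4877}{3777} \approx -1.2912$)
$F = - \frac{211871528853}{47283602128}$ ($F = \frac{3}{\left(- \frac{4877}{3777} - 7907\right) \frac{1}{11812 + \frac{1}{5558 - 809}}} = \frac{3}{\left(- \frac{29869616}{3777}\right) \frac{1}{11812 + \frac{1}{4749}}} = \frac{3}{\left(- \frac{29869616}{3777}\right) \frac{1}{\frac{56095189}{4749}}} = \frac{3}{\left(- \frac{29869616}{3777}\right) \frac{4749}{56095189}} = \frac{3}{- \frac{47283602128}{70623842951}} = 3 \left(- \frac{70623842951}{47283602128}\right) = - \frac{211871528853}{47283602128} \approx -4.4809$)
$\left(F + U{\left(-97 \right)}\right) + m{\left(-19,181 \right)} = \left(- \frac{211871528853}{47283602128} - 97\right) - 177 = - \frac{4798380935269}{47283602128} - 177 = - \frac{13167578511925}{47283602128}$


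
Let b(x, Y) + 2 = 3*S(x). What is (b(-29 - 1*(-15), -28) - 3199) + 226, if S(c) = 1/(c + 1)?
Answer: -38678/13 ≈ -2975.2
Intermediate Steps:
S(c) = 1/(1 + c)
b(x, Y) = -2 + 3/(1 + x)
(b(-29 - 1*(-15), -28) - 3199) + 226 = ((1 - 2*(-29 - 1*(-15)))/(1 + (-29 - 1*(-15))) - 3199) + 226 = ((1 - 2*(-29 + 15))/(1 + (-29 + 15)) - 3199) + 226 = ((1 - 2*(-14))/(1 - 14) - 3199) + 226 = ((1 + 28)/(-13) - 3199) + 226 = (-1/13*29 - 3199) + 226 = (-29/13 - 3199) + 226 = -41616/13 + 226 = -38678/13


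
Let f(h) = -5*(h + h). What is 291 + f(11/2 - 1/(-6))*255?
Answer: -14159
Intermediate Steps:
f(h) = -10*h
291 + f(11/2 - 1/(-6))*255 = 291 - 10*(11/2 - 1/(-6))*255 = 291 - 10*(11*(½) - 1*(-⅙))*255 = 291 - 10*(11/2 + ⅙)*255 = 291 - 10*17/3*255 = 291 - 170/3*255 = 291 - 14450 = -14159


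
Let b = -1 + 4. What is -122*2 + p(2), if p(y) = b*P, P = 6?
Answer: -226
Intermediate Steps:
b = 3
p(y) = 18 (p(y) = 3*6 = 18)
-122*2 + p(2) = -122*2 + 18 = -244 + 18 = -226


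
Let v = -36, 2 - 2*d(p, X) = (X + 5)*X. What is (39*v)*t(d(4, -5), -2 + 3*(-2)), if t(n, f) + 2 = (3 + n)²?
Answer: -19656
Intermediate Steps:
d(p, X) = 1 - X*(5 + X)/2 (d(p, X) = 1 - (X + 5)*X/2 = 1 - (5 + X)*X/2 = 1 - X*(5 + X)/2)
t(n, f) = -2 + (3 + n)²
(39*v)*t(d(4, -5), -2 + 3*(-2)) = (39*(-36))*(-2 + (3 + (1 - 5/2*(-5) - ½*(-5)²))²) = -1404*(-2 + (3 + (1 + 25/2 - ½*25))²) = -1404*(-2 + (3 + (1 + 25/2 - 25/2))²) = -1404*(-2 + (3 + 1)²) = -1404*(-2 + 4²) = -1404*(-2 + 16) = -1404*14 = -19656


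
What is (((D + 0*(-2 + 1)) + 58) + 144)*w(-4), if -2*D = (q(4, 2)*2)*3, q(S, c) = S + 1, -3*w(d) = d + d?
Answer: 1496/3 ≈ 498.67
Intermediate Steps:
w(d) = -2*d/3 (w(d) = -(d + d)/3 = -2*d/3)
q(S, c) = 1 + S
D = -15 (D = -(1 + 4)*2*3/2 = -5*2*3/2 = -5*3 = -½*30 = -15)
(((D + 0*(-2 + 1)) + 58) + 144)*w(-4) = (((-15 + 0*(-2 + 1)) + 58) + 144)*(-⅔*(-4)) = (((-15 + 0*(-1)) + 58) + 144)*(8/3) = (((-15 + 0) + 58) + 144)*(8/3) = ((-15 + 58) + 144)*(8/3) = (43 + 144)*(8/3) = 187*(8/3) = 1496/3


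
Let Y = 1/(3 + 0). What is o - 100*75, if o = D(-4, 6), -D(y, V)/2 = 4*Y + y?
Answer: -22484/3 ≈ -7494.7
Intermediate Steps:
Y = ⅓ (Y = 1/3 = ⅓ ≈ 0.33333)
D(y, V) = -8/3 - 2*y (D(y, V) = -2*(4*(⅓) + y) = -2*(4/3 + y) = -8/3 - 2*y)
o = 16/3 (o = -8/3 - 2*(-4) = -8/3 + 8 = 16/3 ≈ 5.3333)
o - 100*75 = 16/3 - 100*75 = 16/3 - 7500 = -22484/3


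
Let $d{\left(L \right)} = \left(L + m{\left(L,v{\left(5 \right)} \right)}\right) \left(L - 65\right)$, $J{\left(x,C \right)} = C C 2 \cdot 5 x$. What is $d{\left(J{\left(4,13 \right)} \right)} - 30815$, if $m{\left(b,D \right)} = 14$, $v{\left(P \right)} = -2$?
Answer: $45321115$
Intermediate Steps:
$J{\left(x,C \right)} = 10 x C^{2}$ ($J{\left(x,C \right)} = C^{2} \cdot 10 x = 10 x C^{2}$)
$d{\left(L \right)} = \left(-65 + L\right) \left(14 + L\right)$ ($d{\left(L \right)} = \left(L + 14\right) \left(L - 65\right) = \left(14 + L\right) \left(-65 + L\right) = \left(-65 + L\right) \left(14 + L\right)$)
$d{\left(J{\left(4,13 \right)} \right)} - 30815 = \left(-910 + \left(10 \cdot 4 \cdot 13^{2}\right)^{2} - 51 \cdot 10 \cdot 4 \cdot 13^{2}\right) - 30815 = \left(-910 + \left(10 \cdot 4 \cdot 169\right)^{2} - 51 \cdot 10 \cdot 4 \cdot 169\right) - 30815 = \left(-910 + 6760^{2} - 344760\right) - 30815 = \left(-910 + 45697600 - 344760\right) - 30815 = 45351930 - 30815 = 45321115$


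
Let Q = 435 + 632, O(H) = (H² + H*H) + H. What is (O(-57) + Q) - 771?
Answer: 6737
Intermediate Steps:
O(H) = H + 2*H² (O(H) = (H² + H²) + H = 2*H² + H = H + 2*H²)
Q = 1067
(O(-57) + Q) - 771 = (-57*(1 + 2*(-57)) + 1067) - 771 = (-57*(1 - 114) + 1067) - 771 = (-57*(-113) + 1067) - 771 = (6441 + 1067) - 771 = 7508 - 771 = 6737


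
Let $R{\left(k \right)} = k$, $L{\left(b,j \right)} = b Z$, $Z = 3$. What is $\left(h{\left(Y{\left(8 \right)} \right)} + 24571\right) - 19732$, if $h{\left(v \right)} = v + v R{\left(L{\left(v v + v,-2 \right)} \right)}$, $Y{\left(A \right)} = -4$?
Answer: $4691$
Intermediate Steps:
$L{\left(b,j \right)} = 3 b$ ($L{\left(b,j \right)} = b 3 = 3 b$)
$h{\left(v \right)} = v + v \left(3 v + 3 v^{2}\right)$ ($h{\left(v \right)} = v + v 3 \left(v v + v\right) = v + v 3 \left(v^{2} + v\right) = v + v 3 \left(v + v^{2}\right) = v + v \left(3 v + 3 v^{2}\right)$)
$\left(h{\left(Y{\left(8 \right)} \right)} + 24571\right) - 19732 = \left(- 4 \left(1 + 3 \left(-4\right) \left(1 - 4\right)\right) + 24571\right) - 19732 = \left(- 4 \left(1 + 3 \left(-4\right) \left(-3\right)\right) + 24571\right) - 19732 = \left(- 4 \left(1 + 36\right) + 24571\right) - 19732 = \left(\left(-4\right) 37 + 24571\right) - 19732 = \left(-148 + 24571\right) - 19732 = 24423 - 19732 = 4691$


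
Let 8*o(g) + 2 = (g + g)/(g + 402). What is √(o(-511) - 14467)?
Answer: I*√687485890/218 ≈ 120.28*I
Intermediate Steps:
o(g) = -¼ + g/(4*(402 + g)) (o(g) = -¼ + ((g + g)/(g + 402))/8 = -¼ + ((2*g)/(402 + g))/8 = -¼ + (2*g/(402 + g))/8 = -¼ + g/(4*(402 + g)))
√(o(-511) - 14467) = √(-201/(804 + 2*(-511)) - 14467) = √(-201/(804 - 1022) - 14467) = √(-201/(-218) - 14467) = √(-201*(-1/218) - 14467) = √(201/218 - 14467) = √(-3153605/218) = I*√687485890/218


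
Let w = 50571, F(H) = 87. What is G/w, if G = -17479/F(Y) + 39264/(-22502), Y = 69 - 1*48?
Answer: -198364213/49500765927 ≈ -0.0040073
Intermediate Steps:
Y = 21 (Y = 69 - 48 = 21)
G = -198364213/978837 (G = -17479/87 + 39264/(-22502) = -17479*1/87 + 39264*(-1/22502) = -17479/87 - 19632/11251 = -198364213/978837 ≈ -202.65)
G/w = -198364213/978837/50571 = -198364213/978837*1/50571 = -198364213/49500765927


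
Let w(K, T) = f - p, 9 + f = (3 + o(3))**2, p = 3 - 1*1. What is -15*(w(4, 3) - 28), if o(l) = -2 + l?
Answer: 345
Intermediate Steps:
p = 2 (p = 3 - 1 = 2)
f = 7 (f = -9 + (3 + (-2 + 3))**2 = -9 + (3 + 1)**2 = -9 + 4**2 = -9 + 16 = 7)
w(K, T) = 5 (w(K, T) = 7 - 1*2 = 7 - 2 = 5)
-15*(w(4, 3) - 28) = -15*(5 - 28) = -15*(-23) = 345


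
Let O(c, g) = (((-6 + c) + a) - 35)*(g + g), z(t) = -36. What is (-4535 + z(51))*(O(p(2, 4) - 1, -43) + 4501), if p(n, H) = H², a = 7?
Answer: -28043085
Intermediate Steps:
O(c, g) = 2*g*(-34 + c) (O(c, g) = (((-6 + c) + 7) - 35)*(g + g) = ((1 + c) - 35)*(2*g) = (-34 + c)*(2*g) = 2*g*(-34 + c))
(-4535 + z(51))*(O(p(2, 4) - 1, -43) + 4501) = (-4535 - 36)*(2*(-43)*(-34 + (4² - 1)) + 4501) = -4571*(2*(-43)*(-34 + (16 - 1)) + 4501) = -4571*(2*(-43)*(-34 + 15) + 4501) = -4571*(2*(-43)*(-19) + 4501) = -4571*(1634 + 4501) = -4571*6135 = -28043085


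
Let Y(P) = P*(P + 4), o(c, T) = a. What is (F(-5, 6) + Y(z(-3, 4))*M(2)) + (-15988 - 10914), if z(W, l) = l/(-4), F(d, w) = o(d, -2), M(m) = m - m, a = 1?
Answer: -26901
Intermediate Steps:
M(m) = 0
o(c, T) = 1
F(d, w) = 1
z(W, l) = -l/4 (z(W, l) = l*(-1/4) = -l/4)
Y(P) = P*(4 + P)
(F(-5, 6) + Y(z(-3, 4))*M(2)) + (-15988 - 10914) = (1 + ((-1/4*4)*(4 - 1/4*4))*0) + (-15988 - 10914) = (1 - (4 - 1)*0) - 26902 = (1 - 1*3*0) - 26902 = (1 - 3*0) - 26902 = (1 + 0) - 26902 = 1 - 26902 = -26901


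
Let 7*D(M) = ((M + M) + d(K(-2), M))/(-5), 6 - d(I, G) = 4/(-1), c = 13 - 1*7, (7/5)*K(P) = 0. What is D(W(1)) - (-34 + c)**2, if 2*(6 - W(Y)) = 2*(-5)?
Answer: -27472/35 ≈ -784.91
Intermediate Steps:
W(Y) = 11 (W(Y) = 6 - (-5) = 6 - 1/2*(-10) = 6 + 5 = 11)
K(P) = 0 (K(P) = (5/7)*0 = 0)
c = 6 (c = 13 - 7 = 6)
d(I, G) = 10 (d(I, G) = 6 - 4/(-1) = 6 - 4*(-1) = 6 - 1*(-4) = 6 + 4 = 10)
D(M) = -2/7 - 2*M/35 (D(M) = (((M + M) + 10)/(-5))/7 = ((2*M + 10)*(-1/5))/7 = ((10 + 2*M)*(-1/5))/7 = (-2 - 2*M/5)/7 = -2/7 - 2*M/35)
D(W(1)) - (-34 + c)**2 = (-2/7 - 2/35*11) - (-34 + 6)**2 = (-2/7 - 22/35) - 1*(-28)**2 = -32/35 - 1*784 = -32/35 - 784 = -27472/35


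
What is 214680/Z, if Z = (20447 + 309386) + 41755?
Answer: 53670/92897 ≈ 0.57774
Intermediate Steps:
Z = 371588 (Z = 329833 + 41755 = 371588)
214680/Z = 214680/371588 = 214680*(1/371588) = 53670/92897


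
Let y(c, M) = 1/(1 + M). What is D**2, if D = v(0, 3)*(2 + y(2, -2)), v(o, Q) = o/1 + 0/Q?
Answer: 0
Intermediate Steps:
v(o, Q) = o (v(o, Q) = o*1 + 0 = o + 0 = o)
D = 0 (D = 0*(2 + 1/(1 - 2)) = 0*(2 + 1/(-1)) = 0*(2 - 1) = 0*1 = 0)
D**2 = 0**2 = 0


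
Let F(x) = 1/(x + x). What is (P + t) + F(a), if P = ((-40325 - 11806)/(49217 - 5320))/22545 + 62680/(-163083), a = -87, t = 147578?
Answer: 153496942354401698009/1040109963185790 ≈ 1.4758e+5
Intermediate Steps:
P = -6893361850897/17932930399755 (P = -52131/43897*(1/22545) + 62680*(-1/163083) = -52131*1/43897*(1/22545) - 62680/163083 = -52131/43897*1/22545 - 62680/163083 = -17377/329885955 - 62680/163083 = -6893361850897/17932930399755 ≈ -0.38440)
F(x) = 1/(2*x)
(P + t) + F(a) = (-6893361850897/17932930399755 + 147578) + (½)/(-87) = 2646499109173192493/17932930399755 + (½)*(-1/87) = 2646499109173192493/17932930399755 - 1/174 = 153496942354401698009/1040109963185790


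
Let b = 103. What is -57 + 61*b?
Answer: 6226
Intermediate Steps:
-57 + 61*b = -57 + 61*103 = -57 + 6283 = 6226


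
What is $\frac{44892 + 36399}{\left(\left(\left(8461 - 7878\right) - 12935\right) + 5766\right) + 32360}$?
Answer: $\frac{1659}{526} \approx 3.154$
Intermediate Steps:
$\frac{44892 + 36399}{\left(\left(\left(8461 - 7878\right) - 12935\right) + 5766\right) + 32360} = \frac{81291}{\left(\left(\left(8461 - 7878\right) - 12935\right) + 5766\right) + 32360} = \frac{81291}{\left(\left(583 - 12935\right) + 5766\right) + 32360} = \frac{81291}{\left(-12352 + 5766\right) + 32360} = \frac{81291}{-6586 + 32360} = \frac{81291}{25774} = 81291 \cdot \frac{1}{25774} = \frac{1659}{526}$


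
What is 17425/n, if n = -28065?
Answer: -3485/5613 ≈ -0.62088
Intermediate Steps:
17425/n = 17425/(-28065) = 17425*(-1/28065) = -3485/5613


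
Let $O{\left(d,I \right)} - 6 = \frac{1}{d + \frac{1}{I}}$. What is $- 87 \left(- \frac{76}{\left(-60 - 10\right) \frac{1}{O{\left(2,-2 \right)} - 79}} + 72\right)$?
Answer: $\frac{2842}{5} \approx 568.4$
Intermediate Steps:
$O{\left(d,I \right)} = 6 + \frac{1}{d + \frac{1}{I}}$
$- 87 \left(- \frac{76}{\left(-60 - 10\right) \frac{1}{O{\left(2,-2 \right)} - 79}} + 72\right) = - 87 \left(- \frac{76}{\left(-60 - 10\right) \frac{1}{\frac{6 - 2 + 6 \left(-2\right) 2}{1 - 4} - 79}} + 72\right) = - 87 \left(- \frac{76}{\left(-70\right) \frac{1}{\frac{6 - 2 - 24}{1 - 4} - 79}} + 72\right) = - 87 \left(- \frac{76}{\left(-70\right) \frac{1}{\frac{1}{-3} \left(-20\right) - 79}} + 72\right) = - 87 \left(- \frac{76}{\left(-70\right) \frac{1}{\left(- \frac{1}{3}\right) \left(-20\right) - 79}} + 72\right) = - 87 \left(- \frac{76}{\left(-70\right) \frac{1}{\frac{20}{3} - 79}} + 72\right) = - 87 \left(- \frac{76}{\left(-70\right) \frac{1}{- \frac{217}{3}}} + 72\right) = - 87 \left(- \frac{76}{\left(-70\right) \left(- \frac{3}{217}\right)} + 72\right) = - 87 \left(- \frac{76}{\frac{30}{31}} + 72\right) = - 87 \left(\left(-76\right) \frac{31}{30} + 72\right) = - 87 \left(- \frac{1178}{15} + 72\right) = \left(-87\right) \left(- \frac{98}{15}\right) = \frac{2842}{5}$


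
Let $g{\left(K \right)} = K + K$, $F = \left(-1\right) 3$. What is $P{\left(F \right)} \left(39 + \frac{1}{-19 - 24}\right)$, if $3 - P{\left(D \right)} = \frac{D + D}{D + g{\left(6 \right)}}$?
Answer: $\frac{18436}{129} \approx 142.91$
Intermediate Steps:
$F = -3$
$g{\left(K \right)} = 2 K$
$P{\left(D \right)} = 3 - \frac{2 D}{12 + D}$ ($P{\left(D \right)} = 3 - \frac{D + D}{D + 2 \cdot 6} = 3 - \frac{2 D}{D + 12} = 3 - \frac{2 D}{12 + D}$)
$P{\left(F \right)} \left(39 + \frac{1}{-19 - 24}\right) = \frac{36 - 3}{12 - 3} \left(39 + \frac{1}{-19 - 24}\right) = \frac{1}{9} \cdot 33 \left(39 + \frac{1}{-43}\right) = \frac{1}{9} \cdot 33 \left(39 - \frac{1}{43}\right) = \frac{11}{3} \cdot \frac{1676}{43} = \frac{18436}{129}$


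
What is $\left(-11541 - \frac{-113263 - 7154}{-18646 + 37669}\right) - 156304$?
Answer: $- \frac{1064265006}{6341} \approx -1.6784 \cdot 10^{5}$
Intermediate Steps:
$\left(-11541 - \frac{-113263 - 7154}{-18646 + 37669}\right) - 156304 = \left(-11541 - - \frac{120417}{19023}\right) - 156304 = \left(-11541 - \left(-120417\right) \frac{1}{19023}\right) - 156304 = \left(-11541 - - \frac{40139}{6341}\right) - 156304 = \left(-11541 + \frac{40139}{6341}\right) - 156304 = - \frac{73141342}{6341} - 156304 = - \frac{1064265006}{6341}$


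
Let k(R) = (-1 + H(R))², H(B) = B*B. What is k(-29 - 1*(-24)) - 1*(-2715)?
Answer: 3291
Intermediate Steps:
H(B) = B²
k(R) = (-1 + R²)²
k(-29 - 1*(-24)) - 1*(-2715) = (-1 + (-29 - 1*(-24))²)² - 1*(-2715) = (-1 + (-29 + 24)²)² + 2715 = (-1 + (-5)²)² + 2715 = (-1 + 25)² + 2715 = 24² + 2715 = 576 + 2715 = 3291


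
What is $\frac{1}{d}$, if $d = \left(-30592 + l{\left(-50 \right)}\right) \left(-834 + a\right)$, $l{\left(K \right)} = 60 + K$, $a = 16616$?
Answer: $- \frac{1}{482645124} \approx -2.0719 \cdot 10^{-9}$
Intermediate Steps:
$d = -482645124$ ($d = \left(-30592 + \left(60 - 50\right)\right) \left(-834 + 16616\right) = \left(-30592 + 10\right) 15782 = \left(-30582\right) 15782 = -482645124$)
$\frac{1}{d} = \frac{1}{-482645124} = - \frac{1}{482645124}$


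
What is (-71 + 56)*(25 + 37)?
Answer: -930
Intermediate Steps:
(-71 + 56)*(25 + 37) = -15*62 = -930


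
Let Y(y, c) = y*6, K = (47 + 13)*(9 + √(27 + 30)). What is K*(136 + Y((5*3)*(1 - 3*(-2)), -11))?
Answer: 413640 + 45960*√57 ≈ 7.6063e+5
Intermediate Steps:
K = 540 + 60*√57 (K = 60*(9 + √57) = 540 + 60*√57 ≈ 992.99)
Y(y, c) = 6*y
K*(136 + Y((5*3)*(1 - 3*(-2)), -11)) = (540 + 60*√57)*(136 + 6*((5*3)*(1 - 3*(-2)))) = (540 + 60*√57)*(136 + 6*(15*(1 + 6))) = (540 + 60*√57)*(136 + 6*(15*7)) = (540 + 60*√57)*(136 + 6*105) = (540 + 60*√57)*(136 + 630) = (540 + 60*√57)*766 = 413640 + 45960*√57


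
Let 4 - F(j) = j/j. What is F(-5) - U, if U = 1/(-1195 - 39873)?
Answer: 123205/41068 ≈ 3.0000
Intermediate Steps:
F(j) = 3 (F(j) = 4 - j/j = 4 - 1*1 = 4 - 1 = 3)
U = -1/41068 (U = 1/(-41068) = -1/41068 ≈ -2.4350e-5)
F(-5) - U = 3 - 1*(-1/41068) = 3 + 1/41068 = 123205/41068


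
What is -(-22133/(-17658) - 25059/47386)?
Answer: -151575629/209185497 ≈ -0.72460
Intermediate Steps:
-(-22133/(-17658) - 25059/47386) = -(-22133*(-1/17658) - 25059*1/47386) = -(22133/17658 - 25059/47386) = -1*151575629/209185497 = -151575629/209185497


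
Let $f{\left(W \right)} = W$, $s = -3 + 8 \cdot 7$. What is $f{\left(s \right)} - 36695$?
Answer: $-36642$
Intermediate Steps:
$s = 53$ ($s = -3 + 56 = 53$)
$f{\left(s \right)} - 36695 = 53 - 36695 = -36642$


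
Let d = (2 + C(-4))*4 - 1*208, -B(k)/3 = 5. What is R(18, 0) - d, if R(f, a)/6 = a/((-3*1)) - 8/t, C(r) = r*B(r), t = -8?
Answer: -34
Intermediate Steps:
B(k) = -15 (B(k) = -3*5 = -15)
C(r) = -15*r (C(r) = r*(-15) = -15*r)
R(f, a) = 6 - 2*a (R(f, a) = 6*(a/((-3*1)) - 8/(-8)) = 6*(a/(-3) - 8*(-⅛)) = 6*(a*(-⅓) + 1) = 6*(-a/3 + 1) = 6*(1 - a/3) = 6 - 2*a)
d = 40 (d = (2 - 15*(-4))*4 - 1*208 = (2 + 60)*4 - 208 = 62*4 - 208 = 248 - 208 = 40)
R(18, 0) - d = (6 - 2*0) - 1*40 = (6 + 0) - 40 = 6 - 40 = -34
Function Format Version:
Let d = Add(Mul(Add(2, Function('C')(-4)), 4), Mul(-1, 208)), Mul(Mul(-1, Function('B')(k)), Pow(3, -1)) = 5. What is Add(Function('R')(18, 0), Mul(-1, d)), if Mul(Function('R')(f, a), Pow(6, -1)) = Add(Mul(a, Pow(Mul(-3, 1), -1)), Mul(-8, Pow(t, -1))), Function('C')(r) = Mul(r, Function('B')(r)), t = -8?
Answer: -34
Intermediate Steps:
Function('B')(k) = -15 (Function('B')(k) = Mul(-3, 5) = -15)
Function('C')(r) = Mul(-15, r) (Function('C')(r) = Mul(r, -15) = Mul(-15, r))
Function('R')(f, a) = Add(6, Mul(-2, a)) (Function('R')(f, a) = Mul(6, Add(Mul(a, Pow(Mul(-3, 1), -1)), Mul(-8, Pow(-8, -1)))) = Mul(6, Add(Mul(a, Pow(-3, -1)), Mul(-8, Rational(-1, 8)))) = Mul(6, Add(Mul(a, Rational(-1, 3)), 1)) = Mul(6, Add(Mul(Rational(-1, 3), a), 1)) = Mul(6, Add(1, Mul(Rational(-1, 3), a))) = Add(6, Mul(-2, a)))
d = 40 (d = Add(Mul(Add(2, Mul(-15, -4)), 4), Mul(-1, 208)) = Add(Mul(Add(2, 60), 4), -208) = Add(Mul(62, 4), -208) = Add(248, -208) = 40)
Add(Function('R')(18, 0), Mul(-1, d)) = Add(Add(6, Mul(-2, 0)), Mul(-1, 40)) = Add(Add(6, 0), -40) = Add(6, -40) = -34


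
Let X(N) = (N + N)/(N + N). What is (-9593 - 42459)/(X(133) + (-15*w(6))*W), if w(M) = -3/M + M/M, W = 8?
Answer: 52052/59 ≈ 882.24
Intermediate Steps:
w(M) = 1 - 3/M (w(M) = -3/M + 1 = 1 - 3/M)
X(N) = 1 (X(N) = (2*N)/((2*N)) = (2*N)*(1/(2*N)) = 1)
(-9593 - 42459)/(X(133) + (-15*w(6))*W) = (-9593 - 42459)/(1 - 15*(-3 + 6)/6*8) = -52052/(1 - 5*3/2*8) = -52052/(1 - 15*1/2*8) = -52052/(1 - 15/2*8) = -52052/(1 - 60) = -52052/(-59) = -52052*(-1/59) = 52052/59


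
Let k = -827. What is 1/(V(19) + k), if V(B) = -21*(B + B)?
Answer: -1/1625 ≈ -0.00061538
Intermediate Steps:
V(B) = -42*B
1/(V(19) + k) = 1/(-42*19 - 827) = 1/(-798 - 827) = 1/(-1625) = -1/1625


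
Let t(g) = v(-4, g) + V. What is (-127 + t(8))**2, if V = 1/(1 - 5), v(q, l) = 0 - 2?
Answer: 267289/16 ≈ 16706.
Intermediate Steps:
v(q, l) = -2
V = -1/4 (V = 1/(-4) = -1/4 ≈ -0.25000)
t(g) = -9/4 (t(g) = -2 - 1/4 = -9/4)
(-127 + t(8))**2 = (-127 - 9/4)**2 = (-517/4)**2 = 267289/16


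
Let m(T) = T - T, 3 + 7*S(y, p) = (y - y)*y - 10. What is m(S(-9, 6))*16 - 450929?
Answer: -450929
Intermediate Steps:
S(y, p) = -13/7 (S(y, p) = -3/7 + ((y - y)*y - 10)/7 = -3/7 + (0*y - 10)/7 = -3/7 + (0 - 10)/7 = -3/7 + (⅐)*(-10) = -3/7 - 10/7 = -13/7)
m(T) = 0
m(S(-9, 6))*16 - 450929 = 0*16 - 450929 = 0 - 450929 = -450929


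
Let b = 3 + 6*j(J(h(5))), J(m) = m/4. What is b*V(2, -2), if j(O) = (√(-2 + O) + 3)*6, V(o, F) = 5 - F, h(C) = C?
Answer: 777 + 126*I*√3 ≈ 777.0 + 218.24*I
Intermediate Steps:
J(m) = m/4 (J(m) = m*(¼) = m/4)
j(O) = 18 + 6*√(-2 + O) (j(O) = (3 + √(-2 + O))*6 = 18 + 6*√(-2 + O))
b = 111 + 18*I*√3 (b = 3 + 6*(18 + 6*√(-2 + (¼)*5)) = 3 + 6*(18 + 6*√(-2 + 5/4)) = 3 + 6*(18 + 6*√(-¾)) = 3 + 6*(18 + 6*(I*√3/2)) = 3 + 6*(18 + 3*I*√3) = 3 + (108 + 18*I*√3) = 111 + 18*I*√3 ≈ 111.0 + 31.177*I)
b*V(2, -2) = (111 + 18*I*√3)*(5 - 1*(-2)) = (111 + 18*I*√3)*(5 + 2) = (111 + 18*I*√3)*7 = 777 + 126*I*√3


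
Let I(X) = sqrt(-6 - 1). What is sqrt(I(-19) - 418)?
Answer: sqrt(-418 + I*sqrt(7)) ≈ 0.0647 + 20.445*I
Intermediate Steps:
I(X) = I*sqrt(7) (I(X) = sqrt(-7) = I*sqrt(7))
sqrt(I(-19) - 418) = sqrt(I*sqrt(7) - 418) = sqrt(-418 + I*sqrt(7))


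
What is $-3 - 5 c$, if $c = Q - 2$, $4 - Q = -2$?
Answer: $-23$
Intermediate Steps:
$Q = 6$ ($Q = 4 - -2 = 4 + 2 = 6$)
$c = 4$ ($c = 6 - 2 = 4$)
$-3 - 5 c = -3 - 20 = -23$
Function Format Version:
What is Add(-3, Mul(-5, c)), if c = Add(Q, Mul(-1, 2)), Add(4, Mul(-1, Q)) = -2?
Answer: -23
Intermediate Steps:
Q = 6 (Q = Add(4, Mul(-1, -2)) = Add(4, 2) = 6)
c = 4 (c = Add(6, Mul(-1, 2)) = Add(6, -2) = 4)
Add(-3, Mul(-5, c)) = Add(-3, Mul(-5, 4)) = Add(-3, -20) = -23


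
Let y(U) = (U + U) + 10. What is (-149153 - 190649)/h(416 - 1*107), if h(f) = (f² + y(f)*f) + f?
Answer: -169901/144921 ≈ -1.1724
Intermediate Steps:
y(U) = 10 + 2*U (y(U) = 2*U + 10 = 10 + 2*U)
h(f) = f + f² + f*(10 + 2*f) (h(f) = (f² + (10 + 2*f)*f) + f = (f² + f*(10 + 2*f)) + f = f + f² + f*(10 + 2*f))
(-149153 - 190649)/h(416 - 1*107) = (-149153 - 190649)/(((416 - 1*107)*(11 + 3*(416 - 1*107)))) = -339802*1/((11 + 3*(416 - 107))*(416 - 107)) = -339802*1/(309*(11 + 3*309)) = -339802*1/(309*(11 + 927)) = -339802/(309*938) = -339802/289842 = -339802*1/289842 = -169901/144921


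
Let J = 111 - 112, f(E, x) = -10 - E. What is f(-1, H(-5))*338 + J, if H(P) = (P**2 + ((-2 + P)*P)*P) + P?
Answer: -3043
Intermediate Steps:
H(P) = P + P**2 + P**2*(-2 + P) (H(P) = (P**2 + (P*(-2 + P))*P) + P = (P**2 + P**2*(-2 + P)) + P = P + P**2 + P**2*(-2 + P))
J = -1
f(-1, H(-5))*338 + J = (-10 - 1*(-1))*338 - 1 = (-10 + 1)*338 - 1 = -9*338 - 1 = -3042 - 1 = -3043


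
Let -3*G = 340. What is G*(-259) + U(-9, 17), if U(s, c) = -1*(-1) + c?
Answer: 88114/3 ≈ 29371.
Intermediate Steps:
G = -340/3 (G = -⅓*340 = -340/3 ≈ -113.33)
U(s, c) = 1 + c
G*(-259) + U(-9, 17) = -340/3*(-259) + (1 + 17) = 88060/3 + 18 = 88114/3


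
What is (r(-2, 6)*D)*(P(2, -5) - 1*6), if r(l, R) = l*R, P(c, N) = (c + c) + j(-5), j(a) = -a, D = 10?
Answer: -360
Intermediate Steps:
P(c, N) = 5 + 2*c (P(c, N) = (c + c) - 1*(-5) = 2*c + 5 = 5 + 2*c)
r(l, R) = R*l
(r(-2, 6)*D)*(P(2, -5) - 1*6) = ((6*(-2))*10)*((5 + 2*2) - 1*6) = (-12*10)*((5 + 4) - 6) = -120*(9 - 6) = -120*3 = -360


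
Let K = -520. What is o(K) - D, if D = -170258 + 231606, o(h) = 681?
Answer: -60667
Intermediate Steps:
D = 61348
o(K) - D = 681 - 1*61348 = 681 - 61348 = -60667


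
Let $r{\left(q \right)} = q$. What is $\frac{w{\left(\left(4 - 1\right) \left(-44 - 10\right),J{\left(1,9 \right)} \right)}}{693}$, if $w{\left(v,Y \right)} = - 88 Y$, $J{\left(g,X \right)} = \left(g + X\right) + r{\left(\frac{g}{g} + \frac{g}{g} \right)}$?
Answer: $- \frac{32}{21} \approx -1.5238$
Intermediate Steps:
$J{\left(g,X \right)} = 2 + X + g$ ($J{\left(g,X \right)} = \left(g + X\right) + \left(\frac{g}{g} + \frac{g}{g}\right) = \left(X + g\right) + \left(1 + 1\right) = \left(X + g\right) + 2 = 2 + X + g$)
$\frac{w{\left(\left(4 - 1\right) \left(-44 - 10\right),J{\left(1,9 \right)} \right)}}{693} = \frac{\left(-88\right) \left(2 + 9 + 1\right)}{693} = \left(-88\right) 12 \cdot \frac{1}{693} = \left(-1056\right) \frac{1}{693} = - \frac{32}{21}$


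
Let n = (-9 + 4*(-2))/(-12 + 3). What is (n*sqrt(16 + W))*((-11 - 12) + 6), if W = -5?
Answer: -289*sqrt(11)/9 ≈ -106.50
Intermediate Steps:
n = 17/9 (n = (-9 - 8)/(-9) = -17*(-1/9) = 17/9 ≈ 1.8889)
(n*sqrt(16 + W))*((-11 - 12) + 6) = (17*sqrt(16 - 5)/9)*((-11 - 12) + 6) = (17*sqrt(11)/9)*(-23 + 6) = (17*sqrt(11)/9)*(-17) = -289*sqrt(11)/9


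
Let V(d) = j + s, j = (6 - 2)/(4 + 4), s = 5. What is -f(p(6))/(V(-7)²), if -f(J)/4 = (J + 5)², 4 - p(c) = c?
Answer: 144/121 ≈ 1.1901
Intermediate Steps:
p(c) = 4 - c
f(J) = -4*(5 + J)² (f(J) = -4*(J + 5)² = -4*(5 + J)²)
j = ½ (j = 4/8 = 4*(⅛) = ½ ≈ 0.50000)
V(d) = 11/2 (V(d) = ½ + 5 = 11/2)
-f(p(6))/(V(-7)²) = -(-4*(5 + (4 - 1*6))²)/((11/2)²) = -(-4*(5 + (4 - 6))²)/121/4 = -(-4*(5 - 2)²)*4/121 = -(-4*3²)*4/121 = -(-4*9)*4/121 = -(-36)*4/121 = -1*(-144/121) = 144/121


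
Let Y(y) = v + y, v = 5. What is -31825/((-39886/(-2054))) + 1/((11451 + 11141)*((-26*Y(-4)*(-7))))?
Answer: -19198481657951/11714358656 ≈ -1638.9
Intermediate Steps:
Y(y) = 5 + y
-31825/((-39886/(-2054))) + 1/((11451 + 11141)*((-26*Y(-4)*(-7)))) = -31825/((-39886/(-2054))) + 1/((11451 + 11141)*((-26*(5 - 4)*(-7)))) = -31825/((-39886*(-1/2054))) + 1/(22592*((-26*1*(-7)))) = -31825/19943/1027 + 1/(22592*((-26*(-7)))) = -31825*1027/19943 + (1/22592)/182 = -32684275/19943 + (1/22592)*(1/182) = -32684275/19943 + 1/4111744 = -19198481657951/11714358656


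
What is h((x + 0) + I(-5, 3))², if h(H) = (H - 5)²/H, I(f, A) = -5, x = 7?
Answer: 81/4 ≈ 20.250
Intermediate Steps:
h(H) = (-5 + H)²/H
h((x + 0) + I(-5, 3))² = ((-5 + ((7 + 0) - 5))²/((7 + 0) - 5))² = ((-5 + (7 - 5))²/(7 - 5))² = ((-5 + 2)²/2)² = ((½)*(-3)²)² = ((½)*9)² = (9/2)² = 81/4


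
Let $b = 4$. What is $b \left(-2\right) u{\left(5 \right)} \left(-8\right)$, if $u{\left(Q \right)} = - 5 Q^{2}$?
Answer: $-8000$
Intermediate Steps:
$b \left(-2\right) u{\left(5 \right)} \left(-8\right) = 4 \left(-2\right) \left(- 5 \cdot 5^{2}\right) \left(-8\right) = - 8 \left(\left(-5\right) 25\right) \left(-8\right) = \left(-8\right) \left(-125\right) \left(-8\right) = 1000 \left(-8\right) = -8000$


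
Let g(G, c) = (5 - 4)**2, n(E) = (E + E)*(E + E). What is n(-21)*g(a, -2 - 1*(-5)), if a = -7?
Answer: 1764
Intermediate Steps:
n(E) = 4*E**2 (n(E) = (2*E)*(2*E) = 4*E**2)
g(G, c) = 1 (g(G, c) = 1**2 = 1)
n(-21)*g(a, -2 - 1*(-5)) = (4*(-21)**2)*1 = (4*441)*1 = 1764*1 = 1764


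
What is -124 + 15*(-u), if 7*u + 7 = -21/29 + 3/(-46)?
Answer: -1002047/9338 ≈ -107.31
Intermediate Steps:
u = -10391/9338 (u = -1 + (-21/29 + 3/(-46))/7 = -1 + (-21*1/29 + 3*(-1/46))/7 = -1 + (-21/29 - 3/46)/7 = -1 + (⅐)*(-1053/1334) = -1 - 1053/9338 = -10391/9338 ≈ -1.1128)
-124 + 15*(-u) = -124 + 15*(-1*(-10391/9338)) = -124 + 15*(10391/9338) = -124 + 155865/9338 = -1002047/9338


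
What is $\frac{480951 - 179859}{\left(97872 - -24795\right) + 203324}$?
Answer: $\frac{301092}{325991} \approx 0.92362$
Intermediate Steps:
$\frac{480951 - 179859}{\left(97872 - -24795\right) + 203324} = \frac{301092}{\left(97872 + 24795\right) + 203324} = \frac{301092}{122667 + 203324} = \frac{301092}{325991}$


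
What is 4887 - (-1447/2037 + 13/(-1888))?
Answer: 18797456689/3845856 ≈ 4887.7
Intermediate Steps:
4887 - (-1447/2037 + 13/(-1888)) = 4887 - (-1447*1/2037 + 13*(-1/1888)) = 4887 - (-1447/2037 - 13/1888) = 4887 - 1*(-2758417/3845856) = 4887 + 2758417/3845856 = 18797456689/3845856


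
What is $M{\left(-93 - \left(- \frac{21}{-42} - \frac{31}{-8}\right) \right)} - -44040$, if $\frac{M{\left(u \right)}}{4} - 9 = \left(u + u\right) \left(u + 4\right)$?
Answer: $\frac{934521}{8} \approx 1.1682 \cdot 10^{5}$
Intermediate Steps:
$M{\left(u \right)} = 36 + 8 u \left(4 + u\right)$ ($M{\left(u \right)} = 36 + 4 \left(u + u\right) \left(u + 4\right) = 36 + 4 \cdot 2 u \left(4 + u\right) = 36 + 8 u \left(4 + u\right)$)
$M{\left(-93 - \left(- \frac{21}{-42} - \frac{31}{-8}\right) \right)} - -44040 = \left(36 + 8 \left(-93 - \left(- \frac{21}{-42} - \frac{31}{-8}\right)\right)^{2} + 32 \left(-93 - \left(- \frac{21}{-42} - \frac{31}{-8}\right)\right)\right) - -44040 = \left(36 + 8 \left(-93 - \left(\left(-21\right) \left(- \frac{1}{42}\right) - - \frac{31}{8}\right)\right)^{2} + 32 \left(-93 - \left(\left(-21\right) \left(- \frac{1}{42}\right) - - \frac{31}{8}\right)\right)\right) + 44040 = \left(36 + 8 \left(-93 - \left(\frac{1}{2} + \frac{31}{8}\right)\right)^{2} + 32 \left(-93 - \left(\frac{1}{2} + \frac{31}{8}\right)\right)\right) + 44040 = \left(36 + 8 \left(-93 - \frac{35}{8}\right)^{2} + 32 \left(-93 - \frac{35}{8}\right)\right) + 44040 = \left(36 + 8 \left(- \frac{779}{8}\right)^{2} + 32 \left(- \frac{779}{8}\right)\right) + 44040 = \left(36 + 8 \cdot \frac{606841}{64} - 3116\right) + 44040 = \left(36 + \frac{606841}{8} - 3116\right) + 44040 = \frac{582201}{8} + 44040 = \frac{934521}{8}$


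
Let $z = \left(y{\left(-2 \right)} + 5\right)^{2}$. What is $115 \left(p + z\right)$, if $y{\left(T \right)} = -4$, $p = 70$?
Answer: $8165$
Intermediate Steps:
$z = 1$ ($z = \left(-4 + 5\right)^{2} = 1^{2} = 1$)
$115 \left(p + z\right) = 115 \left(70 + 1\right) = 115 \cdot 71 = 8165$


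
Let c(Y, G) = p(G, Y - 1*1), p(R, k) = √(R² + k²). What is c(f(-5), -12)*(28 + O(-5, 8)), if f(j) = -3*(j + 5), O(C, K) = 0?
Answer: 28*√145 ≈ 337.16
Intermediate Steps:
f(j) = -15 - 3*j (f(j) = -3*(5 + j) = -15 - 3*j)
c(Y, G) = √(G² + (-1 + Y)²) (c(Y, G) = √(G² + (Y - 1*1)²) = √(G² + (Y - 1)²) = √(G² + (-1 + Y)²))
c(f(-5), -12)*(28 + O(-5, 8)) = √((-12)² + (-1 + (-15 - 3*(-5)))²)*(28 + 0) = √(144 + (-1 + (-15 + 15))²)*28 = √(144 + (-1 + 0)²)*28 = √(144 + (-1)²)*28 = √(144 + 1)*28 = √145*28 = 28*√145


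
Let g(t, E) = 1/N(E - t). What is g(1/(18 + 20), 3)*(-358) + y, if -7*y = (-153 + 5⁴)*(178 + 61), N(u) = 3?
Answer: -340930/21 ≈ -16235.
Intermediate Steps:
g(t, E) = ⅓ (g(t, E) = 1/3 = ⅓)
y = -112808/7 (y = -(-153 + 5⁴)*(178 + 61)/7 = -(-153 + 625)*239/7 = -472*239/7 = -⅐*112808 = -112808/7 ≈ -16115.)
g(1/(18 + 20), 3)*(-358) + y = (⅓)*(-358) - 112808/7 = -358/3 - 112808/7 = -340930/21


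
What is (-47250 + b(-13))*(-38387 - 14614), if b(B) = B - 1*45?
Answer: 2507371308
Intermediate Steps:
b(B) = -45 + B (b(B) = B - 45 = -45 + B)
(-47250 + b(-13))*(-38387 - 14614) = (-47250 + (-45 - 13))*(-38387 - 14614) = (-47250 - 58)*(-53001) = -47308*(-53001) = 2507371308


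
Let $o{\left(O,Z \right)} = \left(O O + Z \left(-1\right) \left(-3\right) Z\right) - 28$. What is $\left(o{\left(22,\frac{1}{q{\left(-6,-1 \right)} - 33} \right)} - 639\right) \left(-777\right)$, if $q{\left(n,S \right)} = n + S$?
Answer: $\frac{227503269}{1600} \approx 1.4219 \cdot 10^{5}$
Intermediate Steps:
$q{\left(n,S \right)} = S + n$
$o{\left(O,Z \right)} = -28 + O^{2} + 3 Z^{2}$ ($o{\left(O,Z \right)} = \left(O^{2} + - Z \left(-3\right) Z\right) - 28 = \left(O^{2} + 3 Z Z\right) - 28 = \left(O^{2} + 3 Z^{2}\right) - 28 = -28 + O^{2} + 3 Z^{2}$)
$\left(o{\left(22,\frac{1}{q{\left(-6,-1 \right)} - 33} \right)} - 639\right) \left(-777\right) = \left(\left(-28 + 22^{2} + 3 \left(\frac{1}{\left(-1 - 6\right) - 33}\right)^{2}\right) - 639\right) \left(-777\right) = \left(\left(-28 + 484 + 3 \left(\frac{1}{-7 - 33}\right)^{2}\right) - 639\right) \left(-777\right) = \left(\left(-28 + 484 + 3 \left(\frac{1}{-40}\right)^{2}\right) - 639\right) \left(-777\right) = \left(\left(-28 + 484 + 3 \left(- \frac{1}{40}\right)^{2}\right) - 639\right) \left(-777\right) = \left(\left(-28 + 484 + 3 \cdot \frac{1}{1600}\right) - 639\right) \left(-777\right) = \left(\left(-28 + 484 + \frac{3}{1600}\right) - 639\right) \left(-777\right) = \left(\frac{729603}{1600} - 639\right) \left(-777\right) = \left(- \frac{292797}{1600}\right) \left(-777\right) = \frac{227503269}{1600}$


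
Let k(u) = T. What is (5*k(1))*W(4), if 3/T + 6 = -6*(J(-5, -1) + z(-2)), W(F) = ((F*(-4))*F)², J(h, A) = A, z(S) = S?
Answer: 5120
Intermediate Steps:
W(F) = 16*F⁴ (W(F) = ((-4*F)*F)² = (-4*F²)² = 16*F⁴)
T = ¼ (T = 3/(-6 - 6*(-1 - 2)) = 3/(-6 - 6*(-3)) = 3/(-6 - 1*(-18)) = 3/(-6 + 18) = 3/12 = 3*(1/12) = ¼ ≈ 0.25000)
k(u) = ¼
(5*k(1))*W(4) = (5*(¼))*(16*4⁴) = 5*(16*256)/4 = (5/4)*4096 = 5120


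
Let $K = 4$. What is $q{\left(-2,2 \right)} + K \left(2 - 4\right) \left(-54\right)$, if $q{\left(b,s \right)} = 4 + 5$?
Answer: $441$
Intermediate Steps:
$q{\left(b,s \right)} = 9$
$q{\left(-2,2 \right)} + K \left(2 - 4\right) \left(-54\right) = 9 + 4 \left(2 - 4\right) \left(-54\right) = 9 + 4 \left(-2\right) \left(-54\right) = 9 - -432 = 9 + 432 = 441$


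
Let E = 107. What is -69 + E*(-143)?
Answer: -15370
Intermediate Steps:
-69 + E*(-143) = -69 + 107*(-143) = -69 - 15301 = -15370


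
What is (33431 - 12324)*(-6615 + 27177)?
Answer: 434002134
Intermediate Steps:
(33431 - 12324)*(-6615 + 27177) = 21107*20562 = 434002134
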